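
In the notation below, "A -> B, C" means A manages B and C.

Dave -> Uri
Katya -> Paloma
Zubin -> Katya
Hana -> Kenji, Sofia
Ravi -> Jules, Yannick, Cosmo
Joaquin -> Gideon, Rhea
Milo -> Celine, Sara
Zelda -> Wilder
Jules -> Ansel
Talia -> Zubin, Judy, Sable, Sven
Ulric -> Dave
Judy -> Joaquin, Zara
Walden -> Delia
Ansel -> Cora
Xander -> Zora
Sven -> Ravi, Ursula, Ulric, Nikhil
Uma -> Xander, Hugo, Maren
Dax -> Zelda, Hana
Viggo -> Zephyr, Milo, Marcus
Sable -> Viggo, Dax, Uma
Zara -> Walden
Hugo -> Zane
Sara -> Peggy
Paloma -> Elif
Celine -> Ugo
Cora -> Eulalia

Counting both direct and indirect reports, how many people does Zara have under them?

2

Zara directly manages Walden. Under Walden: Delia (1). That's 2 in total.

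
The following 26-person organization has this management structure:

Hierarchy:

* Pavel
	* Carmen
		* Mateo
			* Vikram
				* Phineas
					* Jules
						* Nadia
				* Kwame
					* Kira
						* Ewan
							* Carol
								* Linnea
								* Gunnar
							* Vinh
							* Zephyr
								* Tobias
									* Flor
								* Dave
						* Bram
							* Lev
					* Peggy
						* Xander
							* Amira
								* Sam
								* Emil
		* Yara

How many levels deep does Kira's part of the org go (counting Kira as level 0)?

The longest chain under Kira runs Kira → Ewan → Zephyr → Tobias → Flor, which is 4 levels below Kira.

4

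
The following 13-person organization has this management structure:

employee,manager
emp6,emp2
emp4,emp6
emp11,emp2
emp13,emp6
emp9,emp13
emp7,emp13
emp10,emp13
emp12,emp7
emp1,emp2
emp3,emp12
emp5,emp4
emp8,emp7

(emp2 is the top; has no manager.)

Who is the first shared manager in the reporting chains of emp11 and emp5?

emp11's chain of managers is emp2. emp5's chain of managers is emp4, emp6, emp2. The first manager that appears in both chains is emp2.

emp2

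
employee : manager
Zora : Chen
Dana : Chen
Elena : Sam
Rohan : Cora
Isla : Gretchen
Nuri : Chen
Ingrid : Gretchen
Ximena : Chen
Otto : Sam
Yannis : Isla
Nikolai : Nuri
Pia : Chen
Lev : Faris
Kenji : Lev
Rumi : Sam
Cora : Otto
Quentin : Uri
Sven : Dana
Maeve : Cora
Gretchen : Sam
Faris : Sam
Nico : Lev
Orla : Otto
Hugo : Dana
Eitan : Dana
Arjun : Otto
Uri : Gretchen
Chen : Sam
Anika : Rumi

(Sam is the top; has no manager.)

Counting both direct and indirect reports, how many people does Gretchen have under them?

5

Gretchen directly manages Uri, Ingrid, Isla. Under Uri: Quentin (1). Ingrid has no reports. Under Isla: Yannis (1). So Gretchen's organization is 3 direct reports plus everyone under them: 2 + 1 + 2 = 5.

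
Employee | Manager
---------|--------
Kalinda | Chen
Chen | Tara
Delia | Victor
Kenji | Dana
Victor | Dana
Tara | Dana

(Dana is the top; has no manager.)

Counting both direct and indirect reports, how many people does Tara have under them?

Tara directly manages Chen. Under Chen: Kalinda (1). That's 2 in total.

2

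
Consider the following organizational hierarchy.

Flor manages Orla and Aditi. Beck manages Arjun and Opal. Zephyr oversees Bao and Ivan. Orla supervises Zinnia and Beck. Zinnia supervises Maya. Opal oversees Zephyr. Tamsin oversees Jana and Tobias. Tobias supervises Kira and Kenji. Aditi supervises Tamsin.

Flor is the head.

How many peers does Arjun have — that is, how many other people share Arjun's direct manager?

Arjun reports to Beck. Beck's other direct reports are Opal — 1 peer.

1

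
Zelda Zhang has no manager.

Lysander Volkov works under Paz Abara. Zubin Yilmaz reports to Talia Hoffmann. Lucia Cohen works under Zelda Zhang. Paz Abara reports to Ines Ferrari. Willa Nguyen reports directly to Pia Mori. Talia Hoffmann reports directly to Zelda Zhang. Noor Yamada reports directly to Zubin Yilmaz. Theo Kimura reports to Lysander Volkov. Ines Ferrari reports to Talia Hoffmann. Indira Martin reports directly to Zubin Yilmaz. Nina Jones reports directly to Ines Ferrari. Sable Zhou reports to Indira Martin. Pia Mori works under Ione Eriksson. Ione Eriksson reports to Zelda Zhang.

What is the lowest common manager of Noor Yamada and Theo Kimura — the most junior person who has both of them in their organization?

Talia Hoffmann

Noor Yamada's chain of managers is Zubin Yilmaz, Talia Hoffmann, Zelda Zhang. Theo Kimura's chain of managers is Lysander Volkov, Paz Abara, Ines Ferrari, Talia Hoffmann, Zelda Zhang. The first manager that appears in both chains is Talia Hoffmann.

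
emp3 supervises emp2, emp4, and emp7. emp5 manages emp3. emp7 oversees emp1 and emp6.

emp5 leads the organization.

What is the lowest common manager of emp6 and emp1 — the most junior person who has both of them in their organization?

emp6's chain of managers is emp7, emp3, emp5. emp1's chain of managers is emp7, emp3, emp5. The first manager that appears in both chains is emp7.

emp7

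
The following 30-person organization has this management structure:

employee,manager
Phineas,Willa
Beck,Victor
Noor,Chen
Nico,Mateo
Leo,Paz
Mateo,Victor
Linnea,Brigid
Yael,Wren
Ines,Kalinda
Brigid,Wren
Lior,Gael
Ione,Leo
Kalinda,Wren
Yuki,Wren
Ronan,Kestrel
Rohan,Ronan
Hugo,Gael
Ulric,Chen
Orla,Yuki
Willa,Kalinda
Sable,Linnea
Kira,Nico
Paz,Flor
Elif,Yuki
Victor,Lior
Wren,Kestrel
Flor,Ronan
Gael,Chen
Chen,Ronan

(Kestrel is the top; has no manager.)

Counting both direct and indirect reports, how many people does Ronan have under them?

16

Ronan directly manages Chen, Flor, Rohan. Under Chen: Ulric, Noor, Gael, Hugo, Lior, Victor, Beck, Mateo, Nico, Kira (10). Under Flor: Paz, Leo, Ione (3). Rohan has no reports. So Ronan's organization is 3 direct reports plus everyone under them: 11 + 4 + 1 = 16.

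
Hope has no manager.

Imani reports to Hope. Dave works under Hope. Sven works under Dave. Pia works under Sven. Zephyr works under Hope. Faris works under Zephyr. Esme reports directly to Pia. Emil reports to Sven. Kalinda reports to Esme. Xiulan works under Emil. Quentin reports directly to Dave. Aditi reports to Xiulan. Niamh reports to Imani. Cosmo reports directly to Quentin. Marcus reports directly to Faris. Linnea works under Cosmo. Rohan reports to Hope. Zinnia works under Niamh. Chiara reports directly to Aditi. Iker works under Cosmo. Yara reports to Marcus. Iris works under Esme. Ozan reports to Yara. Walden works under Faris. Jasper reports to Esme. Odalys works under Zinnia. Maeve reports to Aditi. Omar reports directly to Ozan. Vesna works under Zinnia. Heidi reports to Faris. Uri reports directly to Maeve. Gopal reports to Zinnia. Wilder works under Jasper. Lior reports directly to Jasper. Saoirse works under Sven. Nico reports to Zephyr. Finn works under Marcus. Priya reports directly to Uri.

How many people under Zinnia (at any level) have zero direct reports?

The people in Zinnia's organization with no one reporting to them are Gopal, Vesna, Odalys. That is 3.

3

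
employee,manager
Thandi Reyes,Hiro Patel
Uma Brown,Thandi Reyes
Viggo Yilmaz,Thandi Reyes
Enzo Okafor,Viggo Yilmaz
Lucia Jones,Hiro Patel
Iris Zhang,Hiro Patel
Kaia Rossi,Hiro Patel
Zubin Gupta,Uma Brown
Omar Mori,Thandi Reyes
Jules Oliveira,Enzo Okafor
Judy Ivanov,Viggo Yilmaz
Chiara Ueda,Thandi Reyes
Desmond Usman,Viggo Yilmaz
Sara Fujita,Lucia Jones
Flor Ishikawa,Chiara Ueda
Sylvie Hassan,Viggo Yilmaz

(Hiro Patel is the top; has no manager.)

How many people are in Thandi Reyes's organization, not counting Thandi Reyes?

11

Thandi Reyes directly manages Uma Brown, Viggo Yilmaz, Omar Mori, Chiara Ueda. Under Uma Brown: Zubin Gupta (1). Under Viggo Yilmaz: Sylvie Hassan, Desmond Usman, Judy Ivanov, Enzo Okafor, Jules Oliveira (5). Omar Mori has no reports. Under Chiara Ueda: Flor Ishikawa (1). So Thandi Reyes's organization is 4 direct reports plus everyone under them: 2 + 6 + 1 + 2 = 11.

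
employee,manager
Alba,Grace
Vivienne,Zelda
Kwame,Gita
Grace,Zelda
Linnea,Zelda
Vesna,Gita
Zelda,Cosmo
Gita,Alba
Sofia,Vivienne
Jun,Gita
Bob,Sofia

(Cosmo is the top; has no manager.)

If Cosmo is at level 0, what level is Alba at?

3

Chain from Alba up to Cosmo: Alba → Grace → Zelda → Cosmo. That is 3 steps up, so Alba is 3 levels below Cosmo.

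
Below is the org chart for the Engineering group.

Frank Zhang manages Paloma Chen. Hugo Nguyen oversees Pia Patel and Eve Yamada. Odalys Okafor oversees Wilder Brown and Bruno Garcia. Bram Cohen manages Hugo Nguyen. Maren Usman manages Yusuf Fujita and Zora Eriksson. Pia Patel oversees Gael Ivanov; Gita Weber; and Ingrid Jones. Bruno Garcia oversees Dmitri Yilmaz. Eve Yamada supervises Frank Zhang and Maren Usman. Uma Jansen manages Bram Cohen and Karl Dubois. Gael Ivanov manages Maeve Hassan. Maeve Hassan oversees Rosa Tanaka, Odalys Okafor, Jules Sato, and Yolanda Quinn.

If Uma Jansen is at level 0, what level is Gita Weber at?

4

Chain from Gita Weber up to Uma Jansen: Gita Weber → Pia Patel → Hugo Nguyen → Bram Cohen → Uma Jansen. That is 4 steps up, so Gita Weber is 4 levels below Uma Jansen.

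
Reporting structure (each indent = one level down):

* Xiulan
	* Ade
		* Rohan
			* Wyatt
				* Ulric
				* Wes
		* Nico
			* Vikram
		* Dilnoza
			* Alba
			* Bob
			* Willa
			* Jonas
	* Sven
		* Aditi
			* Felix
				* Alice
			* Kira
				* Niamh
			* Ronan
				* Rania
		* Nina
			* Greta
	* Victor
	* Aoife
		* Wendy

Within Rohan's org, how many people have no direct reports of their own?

The people in Rohan's organization with no one reporting to them are Wes, Ulric. That is 2.

2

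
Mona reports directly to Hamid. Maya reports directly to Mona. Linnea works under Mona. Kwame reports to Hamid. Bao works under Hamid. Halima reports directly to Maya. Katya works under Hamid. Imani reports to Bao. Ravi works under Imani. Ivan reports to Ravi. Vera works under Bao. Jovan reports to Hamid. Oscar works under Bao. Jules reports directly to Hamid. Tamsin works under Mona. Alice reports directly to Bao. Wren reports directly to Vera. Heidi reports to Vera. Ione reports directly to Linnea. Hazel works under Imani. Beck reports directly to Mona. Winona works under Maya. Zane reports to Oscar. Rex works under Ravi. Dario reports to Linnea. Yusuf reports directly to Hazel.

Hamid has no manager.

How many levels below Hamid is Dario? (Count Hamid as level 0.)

Chain from Dario up to Hamid: Dario → Linnea → Mona → Hamid. That is 3 steps up, so Dario is 3 levels below Hamid.

3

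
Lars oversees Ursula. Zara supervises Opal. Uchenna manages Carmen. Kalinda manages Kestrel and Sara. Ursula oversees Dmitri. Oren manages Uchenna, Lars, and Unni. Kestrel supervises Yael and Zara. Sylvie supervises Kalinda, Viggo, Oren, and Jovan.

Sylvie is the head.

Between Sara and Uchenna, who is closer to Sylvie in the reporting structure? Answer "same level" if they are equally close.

same level

Both Sara and Uchenna are 2 levels below Sylvie.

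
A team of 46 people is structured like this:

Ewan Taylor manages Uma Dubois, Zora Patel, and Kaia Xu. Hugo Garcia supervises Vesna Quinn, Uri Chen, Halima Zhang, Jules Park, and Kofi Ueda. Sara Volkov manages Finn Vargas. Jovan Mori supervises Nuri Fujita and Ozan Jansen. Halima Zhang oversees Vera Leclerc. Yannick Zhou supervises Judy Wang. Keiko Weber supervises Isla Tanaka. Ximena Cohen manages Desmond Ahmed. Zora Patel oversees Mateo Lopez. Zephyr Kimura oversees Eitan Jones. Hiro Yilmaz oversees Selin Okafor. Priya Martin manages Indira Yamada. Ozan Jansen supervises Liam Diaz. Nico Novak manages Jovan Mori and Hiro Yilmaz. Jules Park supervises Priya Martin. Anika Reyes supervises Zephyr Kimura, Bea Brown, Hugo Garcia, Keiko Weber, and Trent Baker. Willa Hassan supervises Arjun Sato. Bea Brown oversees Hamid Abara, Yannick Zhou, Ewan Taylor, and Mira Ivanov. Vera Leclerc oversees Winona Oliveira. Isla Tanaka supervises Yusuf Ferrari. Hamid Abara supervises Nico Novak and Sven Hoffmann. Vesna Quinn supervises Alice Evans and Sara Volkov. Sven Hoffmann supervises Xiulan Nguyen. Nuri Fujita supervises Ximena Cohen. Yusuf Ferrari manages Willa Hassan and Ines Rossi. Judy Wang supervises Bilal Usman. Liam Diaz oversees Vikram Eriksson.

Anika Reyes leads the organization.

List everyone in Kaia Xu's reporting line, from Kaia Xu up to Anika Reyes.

Kaia Xu reports to Ewan Taylor. Ewan Taylor reports to Bea Brown. Bea Brown reports to Anika Reyes. Anika Reyes is at the top.

Kaia Xu -> Ewan Taylor -> Bea Brown -> Anika Reyes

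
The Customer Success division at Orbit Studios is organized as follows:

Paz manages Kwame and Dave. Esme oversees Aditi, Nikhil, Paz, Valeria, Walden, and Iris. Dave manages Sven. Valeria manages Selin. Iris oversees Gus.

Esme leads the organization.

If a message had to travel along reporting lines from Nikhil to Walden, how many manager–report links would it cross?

2

Nikhil is 1 level below Esme, and Walden is 1 level below Esme (their lowest common manager). The shortest path runs up from Nikhil to Esme and back down to Walden: 1 + 1 = 2 links.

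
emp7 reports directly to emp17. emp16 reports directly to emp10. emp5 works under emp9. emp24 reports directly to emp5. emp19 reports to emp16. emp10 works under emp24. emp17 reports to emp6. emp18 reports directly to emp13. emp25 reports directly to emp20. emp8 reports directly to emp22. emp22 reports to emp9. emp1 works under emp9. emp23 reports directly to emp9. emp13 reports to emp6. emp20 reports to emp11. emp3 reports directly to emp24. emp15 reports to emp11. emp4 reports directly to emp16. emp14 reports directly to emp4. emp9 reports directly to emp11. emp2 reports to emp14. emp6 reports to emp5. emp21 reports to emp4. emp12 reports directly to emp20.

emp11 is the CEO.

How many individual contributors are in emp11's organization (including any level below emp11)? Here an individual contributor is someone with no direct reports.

12

The people in emp11's organization with no one reporting to them are emp25, emp12, emp15, emp1, emp23, emp8, emp18, emp7, emp19, emp2, emp21, emp3. That is 12.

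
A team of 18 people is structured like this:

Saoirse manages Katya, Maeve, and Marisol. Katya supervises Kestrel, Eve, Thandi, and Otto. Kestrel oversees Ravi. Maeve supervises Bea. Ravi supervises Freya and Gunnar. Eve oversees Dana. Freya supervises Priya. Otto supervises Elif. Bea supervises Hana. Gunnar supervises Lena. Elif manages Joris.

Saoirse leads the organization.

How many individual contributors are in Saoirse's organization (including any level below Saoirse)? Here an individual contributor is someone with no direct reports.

7

The people in Saoirse's organization with no one reporting to them are Marisol, Hana, Joris, Thandi, Dana, Lena, Priya. That is 7.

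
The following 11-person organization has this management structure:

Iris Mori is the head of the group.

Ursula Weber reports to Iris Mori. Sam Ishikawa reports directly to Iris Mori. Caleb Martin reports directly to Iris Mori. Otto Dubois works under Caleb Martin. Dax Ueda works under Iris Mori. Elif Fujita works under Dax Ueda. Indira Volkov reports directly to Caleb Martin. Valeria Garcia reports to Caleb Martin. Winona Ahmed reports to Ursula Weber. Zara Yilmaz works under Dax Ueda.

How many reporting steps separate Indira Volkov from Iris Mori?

Chain from Indira Volkov up to Iris Mori: Indira Volkov → Caleb Martin → Iris Mori. That is 2 steps up, so Indira Volkov is 2 levels below Iris Mori.

2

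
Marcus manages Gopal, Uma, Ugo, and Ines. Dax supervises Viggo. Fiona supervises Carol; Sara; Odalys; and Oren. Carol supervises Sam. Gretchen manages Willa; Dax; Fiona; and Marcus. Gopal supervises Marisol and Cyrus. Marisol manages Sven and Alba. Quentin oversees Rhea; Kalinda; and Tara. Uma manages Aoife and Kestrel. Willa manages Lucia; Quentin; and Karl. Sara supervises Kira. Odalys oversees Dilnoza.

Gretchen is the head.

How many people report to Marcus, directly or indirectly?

10

Marcus directly manages Gopal, Uma, Ugo, Ines. Under Gopal: Cyrus, Marisol, Sven, Alba (4). Under Uma: Kestrel, Aoife (2). Ugo has no reports. Ines has no reports. So Marcus's organization is 4 direct reports plus everyone under them: 5 + 3 + 1 + 1 = 10.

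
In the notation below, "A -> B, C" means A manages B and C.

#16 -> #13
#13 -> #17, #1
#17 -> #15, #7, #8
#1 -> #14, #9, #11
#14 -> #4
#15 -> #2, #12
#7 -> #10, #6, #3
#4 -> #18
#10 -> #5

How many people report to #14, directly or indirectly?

#14 directly manages #4. Under #4: #18 (1). That's 2 in total.

2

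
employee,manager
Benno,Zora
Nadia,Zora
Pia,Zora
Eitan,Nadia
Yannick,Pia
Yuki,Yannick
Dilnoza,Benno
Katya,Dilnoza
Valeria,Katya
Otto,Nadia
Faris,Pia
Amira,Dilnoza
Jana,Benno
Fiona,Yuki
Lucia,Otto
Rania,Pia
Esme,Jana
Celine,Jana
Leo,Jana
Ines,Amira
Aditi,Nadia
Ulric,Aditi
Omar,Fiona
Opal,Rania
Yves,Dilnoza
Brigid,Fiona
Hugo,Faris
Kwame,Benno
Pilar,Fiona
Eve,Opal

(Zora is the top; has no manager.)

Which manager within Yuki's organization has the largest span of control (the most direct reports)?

Direct-report counts within Yuki's organization: Yuki has 1; Fiona has 3. The largest is 3, held by Fiona.

Fiona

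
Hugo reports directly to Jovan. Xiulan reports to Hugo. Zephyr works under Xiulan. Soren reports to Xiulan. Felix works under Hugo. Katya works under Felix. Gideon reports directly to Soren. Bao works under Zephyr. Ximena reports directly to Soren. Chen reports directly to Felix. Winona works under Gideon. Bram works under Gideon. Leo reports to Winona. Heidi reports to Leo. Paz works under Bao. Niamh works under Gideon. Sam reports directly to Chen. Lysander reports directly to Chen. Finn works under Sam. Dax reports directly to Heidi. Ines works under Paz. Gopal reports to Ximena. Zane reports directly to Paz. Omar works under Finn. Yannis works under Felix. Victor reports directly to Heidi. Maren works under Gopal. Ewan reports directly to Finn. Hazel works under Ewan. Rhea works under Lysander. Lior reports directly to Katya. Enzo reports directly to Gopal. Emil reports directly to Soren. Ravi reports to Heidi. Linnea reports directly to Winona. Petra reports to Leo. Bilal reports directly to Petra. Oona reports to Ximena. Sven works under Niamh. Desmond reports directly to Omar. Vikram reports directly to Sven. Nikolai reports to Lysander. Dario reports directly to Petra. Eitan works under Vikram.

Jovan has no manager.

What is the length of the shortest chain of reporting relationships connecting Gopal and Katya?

6

Gopal is 4 levels below Hugo, and Katya is 2 levels below Hugo (their lowest common manager). The shortest path runs up from Gopal to Hugo and back down to Katya: 4 + 2 = 6 links.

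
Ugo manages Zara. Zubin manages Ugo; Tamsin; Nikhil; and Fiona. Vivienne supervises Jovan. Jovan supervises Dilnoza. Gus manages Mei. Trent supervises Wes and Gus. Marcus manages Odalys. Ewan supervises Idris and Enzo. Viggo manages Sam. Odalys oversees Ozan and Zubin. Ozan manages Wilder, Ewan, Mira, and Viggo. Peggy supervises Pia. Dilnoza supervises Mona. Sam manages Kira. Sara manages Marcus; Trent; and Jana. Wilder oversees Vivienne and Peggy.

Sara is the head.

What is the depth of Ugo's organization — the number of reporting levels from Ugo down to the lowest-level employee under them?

1

The longest chain under Ugo runs Ugo → Zara, which is 1 level below Ugo.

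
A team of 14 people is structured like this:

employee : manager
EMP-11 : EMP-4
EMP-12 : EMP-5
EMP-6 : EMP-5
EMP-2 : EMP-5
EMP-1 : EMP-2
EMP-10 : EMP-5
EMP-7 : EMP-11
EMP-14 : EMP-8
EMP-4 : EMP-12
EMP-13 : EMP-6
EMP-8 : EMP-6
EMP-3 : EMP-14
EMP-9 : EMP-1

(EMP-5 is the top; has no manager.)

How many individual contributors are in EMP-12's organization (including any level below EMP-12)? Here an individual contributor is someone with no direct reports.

1

The only person in EMP-12's organization with no one reporting to them is EMP-7. That is 1.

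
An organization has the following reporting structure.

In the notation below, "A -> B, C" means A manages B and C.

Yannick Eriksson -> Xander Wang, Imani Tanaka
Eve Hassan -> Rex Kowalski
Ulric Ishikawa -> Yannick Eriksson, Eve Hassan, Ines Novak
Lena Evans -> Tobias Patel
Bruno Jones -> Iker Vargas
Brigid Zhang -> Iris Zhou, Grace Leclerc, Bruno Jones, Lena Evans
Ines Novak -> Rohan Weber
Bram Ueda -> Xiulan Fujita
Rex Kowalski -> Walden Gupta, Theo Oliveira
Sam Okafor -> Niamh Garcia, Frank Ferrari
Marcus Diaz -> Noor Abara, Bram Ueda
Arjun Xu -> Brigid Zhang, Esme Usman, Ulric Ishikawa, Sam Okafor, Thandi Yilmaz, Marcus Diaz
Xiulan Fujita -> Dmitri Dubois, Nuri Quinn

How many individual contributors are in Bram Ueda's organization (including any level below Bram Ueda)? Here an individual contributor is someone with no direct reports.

The people in Bram Ueda's organization with no one reporting to them are Nuri Quinn, Dmitri Dubois. That is 2.

2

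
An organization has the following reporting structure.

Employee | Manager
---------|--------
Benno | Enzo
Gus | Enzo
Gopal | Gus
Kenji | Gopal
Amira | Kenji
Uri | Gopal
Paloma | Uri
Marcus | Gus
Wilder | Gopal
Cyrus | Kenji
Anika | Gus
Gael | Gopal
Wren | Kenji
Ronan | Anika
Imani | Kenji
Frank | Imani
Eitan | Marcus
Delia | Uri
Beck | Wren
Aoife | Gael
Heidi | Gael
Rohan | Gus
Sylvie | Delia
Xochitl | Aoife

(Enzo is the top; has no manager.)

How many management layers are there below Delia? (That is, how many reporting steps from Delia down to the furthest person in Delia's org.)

The longest chain under Delia runs Delia → Sylvie, which is 1 level below Delia.

1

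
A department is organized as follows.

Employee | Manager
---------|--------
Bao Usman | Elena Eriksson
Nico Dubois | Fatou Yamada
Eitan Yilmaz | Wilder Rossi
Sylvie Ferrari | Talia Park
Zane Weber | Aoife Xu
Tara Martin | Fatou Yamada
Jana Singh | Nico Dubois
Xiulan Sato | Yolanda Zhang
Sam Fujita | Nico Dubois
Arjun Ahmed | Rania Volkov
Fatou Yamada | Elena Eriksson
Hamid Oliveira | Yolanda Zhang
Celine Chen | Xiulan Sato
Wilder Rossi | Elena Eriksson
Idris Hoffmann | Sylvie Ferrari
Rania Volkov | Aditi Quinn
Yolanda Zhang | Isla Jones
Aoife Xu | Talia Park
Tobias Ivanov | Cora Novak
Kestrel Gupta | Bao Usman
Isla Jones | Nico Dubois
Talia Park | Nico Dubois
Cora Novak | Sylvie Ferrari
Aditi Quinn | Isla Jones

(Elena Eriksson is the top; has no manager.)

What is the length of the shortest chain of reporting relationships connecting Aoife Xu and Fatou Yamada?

Aoife Xu is in Fatou Yamada's organization: the chain from Aoife Xu up to Fatou Yamada is Aoife Xu → Talia Park → Nico Dubois → Fatou Yamada, which is 3 links.

3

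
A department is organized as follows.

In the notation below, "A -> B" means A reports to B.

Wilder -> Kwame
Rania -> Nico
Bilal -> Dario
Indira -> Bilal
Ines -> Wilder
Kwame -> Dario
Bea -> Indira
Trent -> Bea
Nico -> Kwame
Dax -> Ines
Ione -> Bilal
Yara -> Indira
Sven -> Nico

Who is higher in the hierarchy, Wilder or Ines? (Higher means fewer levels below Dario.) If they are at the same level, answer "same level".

Wilder

Wilder is 2 levels below Dario; Ines is 3. Wilder is higher.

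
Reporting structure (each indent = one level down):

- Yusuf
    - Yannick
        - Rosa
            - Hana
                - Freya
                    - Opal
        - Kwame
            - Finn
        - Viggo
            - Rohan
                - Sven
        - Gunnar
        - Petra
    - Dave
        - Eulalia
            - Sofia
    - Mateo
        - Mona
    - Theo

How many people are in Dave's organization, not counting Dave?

Dave directly manages Eulalia. Under Eulalia: Sofia (1). That's 2 in total.

2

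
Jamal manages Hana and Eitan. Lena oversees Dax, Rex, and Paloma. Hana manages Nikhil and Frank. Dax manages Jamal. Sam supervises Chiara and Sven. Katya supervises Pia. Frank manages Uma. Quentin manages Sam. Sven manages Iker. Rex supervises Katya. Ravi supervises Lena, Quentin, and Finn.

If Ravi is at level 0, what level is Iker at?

4

Chain from Iker up to Ravi: Iker → Sven → Sam → Quentin → Ravi. That is 4 steps up, so Iker is 4 levels below Ravi.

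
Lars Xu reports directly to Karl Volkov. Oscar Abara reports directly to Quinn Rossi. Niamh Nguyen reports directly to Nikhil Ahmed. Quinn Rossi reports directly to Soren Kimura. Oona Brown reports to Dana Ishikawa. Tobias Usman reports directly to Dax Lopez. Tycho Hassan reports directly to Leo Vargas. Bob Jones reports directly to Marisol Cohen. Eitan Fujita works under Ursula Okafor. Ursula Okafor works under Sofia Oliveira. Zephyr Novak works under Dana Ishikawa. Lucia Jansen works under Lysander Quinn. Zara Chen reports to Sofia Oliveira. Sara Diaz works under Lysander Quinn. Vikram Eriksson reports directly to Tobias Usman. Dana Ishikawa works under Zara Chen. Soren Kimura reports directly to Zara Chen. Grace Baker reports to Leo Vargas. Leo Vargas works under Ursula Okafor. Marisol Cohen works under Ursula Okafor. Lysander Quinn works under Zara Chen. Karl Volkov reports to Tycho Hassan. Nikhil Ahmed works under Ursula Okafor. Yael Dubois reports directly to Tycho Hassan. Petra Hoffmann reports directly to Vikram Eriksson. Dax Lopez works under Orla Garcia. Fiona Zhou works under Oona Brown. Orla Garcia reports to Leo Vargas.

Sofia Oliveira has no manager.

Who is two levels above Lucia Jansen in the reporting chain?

Zara Chen

Lucia Jansen reports to Lysander Quinn, and Lysander Quinn reports to Zara Chen. So Lucia Jansen's skip-level manager is Zara Chen.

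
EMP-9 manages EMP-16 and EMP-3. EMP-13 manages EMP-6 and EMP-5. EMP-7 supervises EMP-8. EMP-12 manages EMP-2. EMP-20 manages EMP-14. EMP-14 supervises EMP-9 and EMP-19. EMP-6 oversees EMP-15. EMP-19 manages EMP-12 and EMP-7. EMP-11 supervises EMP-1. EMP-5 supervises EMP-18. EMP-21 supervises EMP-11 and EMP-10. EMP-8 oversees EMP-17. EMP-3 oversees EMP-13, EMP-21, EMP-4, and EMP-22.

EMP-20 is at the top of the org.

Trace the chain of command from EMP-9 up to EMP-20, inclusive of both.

EMP-9 -> EMP-14 -> EMP-20

EMP-9 reports to EMP-14. EMP-14 reports to EMP-20. EMP-20 is at the top.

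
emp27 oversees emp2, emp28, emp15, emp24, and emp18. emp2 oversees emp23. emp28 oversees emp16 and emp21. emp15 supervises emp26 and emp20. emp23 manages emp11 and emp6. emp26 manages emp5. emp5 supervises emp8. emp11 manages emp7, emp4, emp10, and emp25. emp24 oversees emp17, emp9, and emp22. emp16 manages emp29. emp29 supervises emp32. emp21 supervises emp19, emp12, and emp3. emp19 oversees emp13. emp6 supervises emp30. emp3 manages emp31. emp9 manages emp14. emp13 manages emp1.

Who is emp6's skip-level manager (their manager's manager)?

emp6 reports to emp23, and emp23 reports to emp2. So emp6's skip-level manager is emp2.

emp2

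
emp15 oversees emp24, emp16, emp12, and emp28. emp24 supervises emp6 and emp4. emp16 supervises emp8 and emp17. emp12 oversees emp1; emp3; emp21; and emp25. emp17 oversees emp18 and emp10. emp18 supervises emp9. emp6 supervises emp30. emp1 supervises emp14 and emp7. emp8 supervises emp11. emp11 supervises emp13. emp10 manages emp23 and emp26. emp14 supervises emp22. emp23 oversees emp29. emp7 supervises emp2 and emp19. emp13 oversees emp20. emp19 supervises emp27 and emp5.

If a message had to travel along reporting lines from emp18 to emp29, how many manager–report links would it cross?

4

emp18 is 1 level below emp17, and emp29 is 3 levels below emp17 (their lowest common manager). The shortest path runs up from emp18 to emp17 and back down to emp29: 1 + 3 = 4 links.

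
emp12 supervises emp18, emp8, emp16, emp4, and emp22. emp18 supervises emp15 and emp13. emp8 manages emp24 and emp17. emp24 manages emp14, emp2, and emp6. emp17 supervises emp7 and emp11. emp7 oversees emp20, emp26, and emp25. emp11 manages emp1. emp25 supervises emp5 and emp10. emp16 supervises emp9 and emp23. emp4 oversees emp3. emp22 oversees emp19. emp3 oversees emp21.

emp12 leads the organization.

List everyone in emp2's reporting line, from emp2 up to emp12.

emp2 -> emp24 -> emp8 -> emp12

emp2 reports to emp24. emp24 reports to emp8. emp8 reports to emp12. emp12 is at the top.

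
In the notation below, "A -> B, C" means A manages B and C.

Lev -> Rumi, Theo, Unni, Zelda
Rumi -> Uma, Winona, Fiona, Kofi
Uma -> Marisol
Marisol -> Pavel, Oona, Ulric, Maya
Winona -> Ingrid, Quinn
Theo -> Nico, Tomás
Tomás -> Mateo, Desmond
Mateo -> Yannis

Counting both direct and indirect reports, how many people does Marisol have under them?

4

Marisol directly manages Pavel, Oona, Ulric, Maya. Pavel has no reports. Oona has no reports. Ulric has no reports. Maya has no reports. So Marisol's organization is 4 direct reports plus everyone under them: 1 + 1 + 1 + 1 = 4.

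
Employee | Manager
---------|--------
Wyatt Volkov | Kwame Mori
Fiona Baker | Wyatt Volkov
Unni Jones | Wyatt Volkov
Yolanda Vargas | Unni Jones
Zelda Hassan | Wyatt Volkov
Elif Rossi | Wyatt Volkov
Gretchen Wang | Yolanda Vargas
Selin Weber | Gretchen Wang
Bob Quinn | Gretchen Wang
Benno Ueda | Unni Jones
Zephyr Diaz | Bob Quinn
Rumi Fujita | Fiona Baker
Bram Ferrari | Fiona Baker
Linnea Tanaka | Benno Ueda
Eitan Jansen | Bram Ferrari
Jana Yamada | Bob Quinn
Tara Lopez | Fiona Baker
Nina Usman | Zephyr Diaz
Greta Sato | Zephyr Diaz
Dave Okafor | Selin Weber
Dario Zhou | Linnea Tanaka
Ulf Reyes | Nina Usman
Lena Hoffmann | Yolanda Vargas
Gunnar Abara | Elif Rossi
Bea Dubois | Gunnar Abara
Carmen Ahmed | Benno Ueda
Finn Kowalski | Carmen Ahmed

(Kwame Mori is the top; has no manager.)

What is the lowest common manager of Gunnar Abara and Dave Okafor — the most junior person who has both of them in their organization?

Wyatt Volkov

Gunnar Abara's chain of managers is Elif Rossi, Wyatt Volkov, Kwame Mori. Dave Okafor's chain of managers is Selin Weber, Gretchen Wang, Yolanda Vargas, Unni Jones, Wyatt Volkov, Kwame Mori. The first manager that appears in both chains is Wyatt Volkov.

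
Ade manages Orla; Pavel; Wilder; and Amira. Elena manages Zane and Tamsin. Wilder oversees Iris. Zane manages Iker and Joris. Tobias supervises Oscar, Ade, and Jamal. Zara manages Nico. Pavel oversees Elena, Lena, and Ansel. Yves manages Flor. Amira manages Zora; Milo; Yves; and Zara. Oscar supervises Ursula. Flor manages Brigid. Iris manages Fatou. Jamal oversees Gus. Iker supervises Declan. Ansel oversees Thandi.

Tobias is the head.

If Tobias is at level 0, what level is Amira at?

2

Chain from Amira up to Tobias: Amira → Ade → Tobias. That is 2 steps up, so Amira is 2 levels below Tobias.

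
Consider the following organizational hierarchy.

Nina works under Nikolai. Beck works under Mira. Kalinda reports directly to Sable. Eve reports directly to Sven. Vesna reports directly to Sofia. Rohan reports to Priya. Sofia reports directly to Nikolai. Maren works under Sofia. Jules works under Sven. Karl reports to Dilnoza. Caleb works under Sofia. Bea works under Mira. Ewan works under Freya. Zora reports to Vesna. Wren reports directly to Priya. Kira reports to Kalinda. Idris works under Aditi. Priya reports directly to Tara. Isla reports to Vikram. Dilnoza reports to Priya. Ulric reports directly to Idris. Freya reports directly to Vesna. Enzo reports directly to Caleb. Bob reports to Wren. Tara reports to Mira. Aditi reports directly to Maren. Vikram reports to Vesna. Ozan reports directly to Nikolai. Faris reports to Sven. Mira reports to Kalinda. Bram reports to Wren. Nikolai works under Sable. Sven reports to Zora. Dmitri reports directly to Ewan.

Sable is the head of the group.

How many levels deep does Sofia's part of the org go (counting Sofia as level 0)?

4

The longest chain under Sofia runs Sofia → Maren → Aditi → Idris → Ulric, which is 4 levels below Sofia.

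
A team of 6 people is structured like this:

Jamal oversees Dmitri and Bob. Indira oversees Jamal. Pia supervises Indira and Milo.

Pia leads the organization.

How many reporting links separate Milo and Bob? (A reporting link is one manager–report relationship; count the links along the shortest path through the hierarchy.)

4

Milo is 1 level below Pia, and Bob is 3 levels below Pia (their lowest common manager). The shortest path runs up from Milo to Pia and back down to Bob: 1 + 3 = 4 links.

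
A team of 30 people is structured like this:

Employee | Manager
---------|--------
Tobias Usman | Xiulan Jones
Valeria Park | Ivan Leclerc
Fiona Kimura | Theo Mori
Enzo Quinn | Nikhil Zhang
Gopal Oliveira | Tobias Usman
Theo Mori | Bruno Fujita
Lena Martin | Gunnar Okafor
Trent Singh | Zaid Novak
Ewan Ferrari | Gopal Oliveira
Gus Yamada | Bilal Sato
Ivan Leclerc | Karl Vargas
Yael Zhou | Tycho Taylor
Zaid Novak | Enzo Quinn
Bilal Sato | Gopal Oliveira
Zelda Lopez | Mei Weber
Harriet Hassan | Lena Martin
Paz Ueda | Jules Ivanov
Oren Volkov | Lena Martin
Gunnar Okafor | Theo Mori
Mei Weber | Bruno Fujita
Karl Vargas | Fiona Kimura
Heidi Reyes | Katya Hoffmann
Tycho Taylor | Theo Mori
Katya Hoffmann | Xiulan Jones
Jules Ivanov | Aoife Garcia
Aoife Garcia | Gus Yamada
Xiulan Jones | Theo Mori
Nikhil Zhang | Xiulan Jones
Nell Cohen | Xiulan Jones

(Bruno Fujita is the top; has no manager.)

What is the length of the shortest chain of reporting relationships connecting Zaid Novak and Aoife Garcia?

Zaid Novak is 3 levels below Xiulan Jones, and Aoife Garcia is 5 levels below Xiulan Jones (their lowest common manager). The shortest path runs up from Zaid Novak to Xiulan Jones and back down to Aoife Garcia: 3 + 5 = 8 links.

8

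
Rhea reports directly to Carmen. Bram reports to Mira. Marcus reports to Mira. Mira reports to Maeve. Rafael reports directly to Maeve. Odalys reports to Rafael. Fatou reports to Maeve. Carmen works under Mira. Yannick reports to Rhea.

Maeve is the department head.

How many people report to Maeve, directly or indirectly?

Maeve directly manages Rafael, Fatou, Mira. Under Rafael: Odalys (1). Fatou has no reports. Under Mira: Marcus, Bram, Carmen, Rhea, Yannick (5). So Maeve's organization is 3 direct reports plus everyone under them: 2 + 1 + 6 = 9.

9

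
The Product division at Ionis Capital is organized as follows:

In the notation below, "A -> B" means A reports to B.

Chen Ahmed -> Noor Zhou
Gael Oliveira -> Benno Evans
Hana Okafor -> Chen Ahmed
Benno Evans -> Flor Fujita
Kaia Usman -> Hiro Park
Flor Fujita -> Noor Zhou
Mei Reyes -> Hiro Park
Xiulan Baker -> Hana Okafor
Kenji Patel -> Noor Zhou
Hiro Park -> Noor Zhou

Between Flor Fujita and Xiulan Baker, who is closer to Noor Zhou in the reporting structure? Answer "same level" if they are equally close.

Flor Fujita

Flor Fujita is 1 level below Noor Zhou; Xiulan Baker is 3. Flor Fujita is higher.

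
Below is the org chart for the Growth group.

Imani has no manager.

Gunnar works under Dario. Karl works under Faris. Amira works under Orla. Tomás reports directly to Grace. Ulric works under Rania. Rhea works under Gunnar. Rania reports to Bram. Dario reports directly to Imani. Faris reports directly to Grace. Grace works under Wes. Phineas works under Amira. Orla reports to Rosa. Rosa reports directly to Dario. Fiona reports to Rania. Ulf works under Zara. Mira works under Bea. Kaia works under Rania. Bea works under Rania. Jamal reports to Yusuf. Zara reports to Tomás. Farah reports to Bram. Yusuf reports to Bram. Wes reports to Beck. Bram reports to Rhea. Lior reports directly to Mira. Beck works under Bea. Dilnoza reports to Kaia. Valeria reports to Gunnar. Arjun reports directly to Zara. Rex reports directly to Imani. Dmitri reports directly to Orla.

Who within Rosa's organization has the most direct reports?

Orla

Direct-report counts within Rosa's organization: Rosa has 1; Orla has 2; Amira has 1. The largest is 2, held by Orla.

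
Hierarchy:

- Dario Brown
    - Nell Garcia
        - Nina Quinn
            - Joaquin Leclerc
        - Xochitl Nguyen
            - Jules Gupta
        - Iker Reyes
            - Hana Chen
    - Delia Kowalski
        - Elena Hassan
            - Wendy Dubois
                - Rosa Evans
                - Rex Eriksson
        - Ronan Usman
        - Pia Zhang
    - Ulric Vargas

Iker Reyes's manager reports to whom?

Iker Reyes reports to Nell Garcia, and Nell Garcia reports to Dario Brown. So Iker Reyes's skip-level manager is Dario Brown.

Dario Brown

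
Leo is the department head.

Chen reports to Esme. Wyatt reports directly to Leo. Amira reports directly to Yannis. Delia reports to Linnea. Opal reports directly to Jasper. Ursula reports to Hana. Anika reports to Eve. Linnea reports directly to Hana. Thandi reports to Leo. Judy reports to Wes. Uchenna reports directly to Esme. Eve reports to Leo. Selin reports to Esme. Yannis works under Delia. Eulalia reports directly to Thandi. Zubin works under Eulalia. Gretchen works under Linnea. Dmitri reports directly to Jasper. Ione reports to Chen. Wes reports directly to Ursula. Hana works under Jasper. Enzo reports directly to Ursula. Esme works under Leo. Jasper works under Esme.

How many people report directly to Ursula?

2

Ursula directly manages Enzo, Wes. That is 2 direct reports.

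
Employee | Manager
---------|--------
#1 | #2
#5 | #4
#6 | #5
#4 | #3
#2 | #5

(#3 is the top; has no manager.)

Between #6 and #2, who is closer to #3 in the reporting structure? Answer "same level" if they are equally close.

same level

Both #6 and #2 are 3 levels below #3.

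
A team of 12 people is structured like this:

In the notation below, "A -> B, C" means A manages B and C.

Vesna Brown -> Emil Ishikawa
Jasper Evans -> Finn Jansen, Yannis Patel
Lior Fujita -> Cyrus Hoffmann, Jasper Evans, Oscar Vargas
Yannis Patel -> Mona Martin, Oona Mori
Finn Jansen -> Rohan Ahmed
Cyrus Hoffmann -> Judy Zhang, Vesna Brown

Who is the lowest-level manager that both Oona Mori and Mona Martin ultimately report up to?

Oona Mori's chain of managers is Yannis Patel, Jasper Evans, Lior Fujita. Mona Martin's chain of managers is Yannis Patel, Jasper Evans, Lior Fujita. The first manager that appears in both chains is Yannis Patel.

Yannis Patel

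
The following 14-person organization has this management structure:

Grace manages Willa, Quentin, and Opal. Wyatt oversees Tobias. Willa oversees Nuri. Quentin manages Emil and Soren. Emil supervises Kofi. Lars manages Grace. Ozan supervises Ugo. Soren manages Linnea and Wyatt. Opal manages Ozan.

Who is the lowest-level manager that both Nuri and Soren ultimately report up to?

Grace

Nuri's chain of managers is Willa, Grace, Lars. Soren's chain of managers is Quentin, Grace, Lars. The first manager that appears in both chains is Grace.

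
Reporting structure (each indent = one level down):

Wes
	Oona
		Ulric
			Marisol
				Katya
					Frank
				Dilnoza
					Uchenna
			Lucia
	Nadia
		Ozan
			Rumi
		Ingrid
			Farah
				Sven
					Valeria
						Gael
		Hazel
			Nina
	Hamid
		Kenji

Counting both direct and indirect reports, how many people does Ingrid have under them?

Ingrid directly manages Farah. Under Farah: Sven, Valeria, Gael (3). That's 4 in total.

4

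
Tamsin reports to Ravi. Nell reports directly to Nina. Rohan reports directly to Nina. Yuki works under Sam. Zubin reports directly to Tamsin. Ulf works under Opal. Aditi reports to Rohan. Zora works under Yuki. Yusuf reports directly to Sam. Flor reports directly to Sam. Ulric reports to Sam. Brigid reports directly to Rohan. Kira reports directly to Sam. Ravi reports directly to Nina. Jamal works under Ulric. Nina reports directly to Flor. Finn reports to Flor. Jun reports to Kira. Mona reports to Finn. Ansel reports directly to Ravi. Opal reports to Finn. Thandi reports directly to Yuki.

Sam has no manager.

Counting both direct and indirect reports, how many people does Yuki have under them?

2

Yuki directly manages Thandi, Zora. Thandi has no reports. Zora has no reports. So Yuki's organization is 2 direct reports plus everyone under them: 1 + 1 = 2.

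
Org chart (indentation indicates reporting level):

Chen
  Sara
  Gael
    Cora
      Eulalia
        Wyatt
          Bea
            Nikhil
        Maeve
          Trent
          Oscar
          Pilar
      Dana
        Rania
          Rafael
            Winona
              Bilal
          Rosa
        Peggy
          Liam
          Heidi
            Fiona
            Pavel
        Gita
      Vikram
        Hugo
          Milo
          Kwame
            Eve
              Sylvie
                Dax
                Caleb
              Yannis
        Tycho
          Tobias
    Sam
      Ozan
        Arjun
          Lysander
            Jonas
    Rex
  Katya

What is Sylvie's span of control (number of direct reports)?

2

Sylvie directly manages Dax, Caleb. That is 2 direct reports.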